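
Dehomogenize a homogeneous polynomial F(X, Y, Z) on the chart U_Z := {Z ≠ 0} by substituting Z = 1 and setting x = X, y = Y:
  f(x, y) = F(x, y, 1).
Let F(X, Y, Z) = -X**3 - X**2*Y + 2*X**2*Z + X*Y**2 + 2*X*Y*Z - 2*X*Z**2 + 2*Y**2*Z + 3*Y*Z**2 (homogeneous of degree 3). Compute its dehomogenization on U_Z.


f(x, y) = -x**3 - x**2*y + 2*x**2 + x*y**2 + 2*x*y - 2*x + 2*y**2 + 3*y

On U_Z we set Z = 1. Each monomial c·X^i·Y^j·Z^k in F becomes c·x^i·y^j·1^k = c·x^i·y^j.
Substituting Z = 1: F(X, Y, 1) = -x**3 - x**2*y + 2*x**2 + x*y**2 + 2*x*y - 2*x + 2*y**2 + 3*y.
Note: deg(f) ≤ deg(F) = 3; strict inequality happens when F is divisible by Z (lost terms).


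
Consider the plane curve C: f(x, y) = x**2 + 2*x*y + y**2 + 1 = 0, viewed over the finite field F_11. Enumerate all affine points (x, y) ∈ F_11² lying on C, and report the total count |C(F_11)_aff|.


Affine F_11-points: ∅; count = 0.

For each of the 121 pairs (x, y) ∈ F_11², evaluate f(x, y) mod 11. Record the zeros.
  x = 0: [0↦1, 1↦2, 2↦5, 3↦10, 4↦6, 5↦4, 6↦4, 7↦6, 8↦10, 9↦5, 10↦2]  zeros at y ∈ ∅
  x = 1: [0↦2, 1↦5, 2↦10, 3↦6, 4↦4, 5↦4, 6↦6, 7↦10, 8↦5, 9↦2, 10↦1]  zeros at y ∈ ∅
  x = 2: [0↦5, 1↦10, 2↦6, 3↦4, 4↦4, 5↦6, 6↦10, 7↦5, 8↦2, 9↦1, 10↦2]  zeros at y ∈ ∅
  x = 3: [0↦10, 1↦6, 2↦4, 3↦4, 4↦6, 5↦10, 6↦5, 7↦2, 8↦1, 9↦2, 10↦5]  zeros at y ∈ ∅
  x = 4: [0↦6, 1↦4, 2↦4, 3↦6, 4↦10, 5↦5, 6↦2, 7↦1, 8↦2, 9↦5, 10↦10]  zeros at y ∈ ∅
  x = 5: [0↦4, 1↦4, 2↦6, 3↦10, 4↦5, 5↦2, 6↦1, 7↦2, 8↦5, 9↦10, 10↦6]  zeros at y ∈ ∅
  x = 6: [0↦4, 1↦6, 2↦10, 3↦5, 4↦2, 5↦1, 6↦2, 7↦5, 8↦10, 9↦6, 10↦4]  zeros at y ∈ ∅
  x = 7: [0↦6, 1↦10, 2↦5, 3↦2, 4↦1, 5↦2, 6↦5, 7↦10, 8↦6, 9↦4, 10↦4]  zeros at y ∈ ∅
  x = 8: [0↦10, 1↦5, 2↦2, 3↦1, 4↦2, 5↦5, 6↦10, 7↦6, 8↦4, 9↦4, 10↦6]  zeros at y ∈ ∅
  x = 9: [0↦5, 1↦2, 2↦1, 3↦2, 4↦5, 5↦10, 6↦6, 7↦4, 8↦4, 9↦6, 10↦10]  zeros at y ∈ ∅
  x = 10: [0↦2, 1↦1, 2↦2, 3↦5, 4↦10, 5↦6, 6↦4, 7↦4, 8↦6, 9↦10, 10↦5]  zeros at y ∈ ∅
Collecting zeros: affine points = ∅.
Total count |C(F_11)_aff| = 0.


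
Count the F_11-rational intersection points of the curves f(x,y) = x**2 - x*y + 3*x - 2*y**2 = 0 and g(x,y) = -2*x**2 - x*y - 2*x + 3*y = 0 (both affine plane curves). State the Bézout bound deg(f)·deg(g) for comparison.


Common zeros: {(0, 0)}; count = 1; Bézout bound = 4.

deg(f) = 2, deg(g) = 2, so Bézout bound = 4.
Scan x ∈ F_11. For each x, list the y ∈ F_11 with f(x, y) ≡ 0 and those with g(x, y) ≡ 0 (mod 11); the common zeros in that column are the intersection.
  x = 0: f ≡ 0 at y ∈ {0}; g ≡ 0 at y ∈ {0}; common: {0}.
  x = 1: f ≡ 0 at y ∈ {8}; g ≡ 0 at y ∈ {2}; common: ∅.
  x = 2: f ≡ 0 at y ∈ ∅; g ≡ 0 at y ∈ {1}; common: ∅.
  x = 3: f ≡ 0 at y ∈ ∅; g ≡ 0 at y ∈ ∅; common: ∅.
  x = 4: f ≡ 0 at y ∈ {1, 8}; g ≡ 0 at y ∈ {4}; common: ∅.
  x = 5: f ≡ 0 at y ∈ {1, 2}; g ≡ 0 at y ∈ {3}; common: ∅.
  x = 6: f ≡ 0 at y ∈ ∅; g ≡ 0 at y ∈ {5}; common: ∅.
  x = 7: f ≡ 0 at y ∈ {6, 7}; g ≡ 0 at y ∈ {5}; common: ∅.
  x = 8: f ≡ 0 at y ∈ {0, 7}; g ≡ 0 at y ∈ {2}; common: ∅.
  x = 9: f ≡ 0 at y ∈ ∅; g ≡ 0 at y ∈ {3}; common: ∅.
  x = 10: f ≡ 0 at y ∈ ∅; g ≡ 0 at y ∈ {0}; common: ∅.
Collecting: common zeros = {(0, 0)}, so the count is 1.
Comparison with the Bézout bound: 1 ≤ 4 = deg(f)·deg(g), as expected for curves with no common component (the affine F_11-count falls short of the bound because intersections may lie at infinity, over extension fields, or carry multiplicity).


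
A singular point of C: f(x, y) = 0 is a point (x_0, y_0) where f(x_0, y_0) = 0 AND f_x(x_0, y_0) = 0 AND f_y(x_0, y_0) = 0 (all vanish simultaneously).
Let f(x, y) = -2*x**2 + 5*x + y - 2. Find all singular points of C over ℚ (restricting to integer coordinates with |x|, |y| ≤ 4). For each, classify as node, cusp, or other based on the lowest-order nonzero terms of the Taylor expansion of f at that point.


No singular points in the scanned grid; C is smooth there.

Compute partial derivatives:
  f_x = 5 - 4*x.
  f_y = 1.
f_y = 1 is a nonzero constant, so f_y never vanishes: no point (x, y) can satisfy f = f_x = f_y = 0. In particular no (x, y) ∈ {−4, ..., 4}² is singular; the curve is smooth.


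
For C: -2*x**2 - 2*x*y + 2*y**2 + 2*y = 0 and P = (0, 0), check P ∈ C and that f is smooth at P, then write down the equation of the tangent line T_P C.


Tangent line at P: 2*y = 0.

Step 1: f(0, 0) = 0, so P lies on C.
Step 2: partial derivatives
  f_x(x, y) = -4*x - 2*y, f_y(x, y) = -2*x + 4*y + 2.
  f_x(P) = 0, f_y(P) = 2 (gradient nonzero, so P is smooth).
Step 3: tangent line at P: 0·(x − 0) + 2·(y − 0) = 0.
Expanding: 2*y = 0.


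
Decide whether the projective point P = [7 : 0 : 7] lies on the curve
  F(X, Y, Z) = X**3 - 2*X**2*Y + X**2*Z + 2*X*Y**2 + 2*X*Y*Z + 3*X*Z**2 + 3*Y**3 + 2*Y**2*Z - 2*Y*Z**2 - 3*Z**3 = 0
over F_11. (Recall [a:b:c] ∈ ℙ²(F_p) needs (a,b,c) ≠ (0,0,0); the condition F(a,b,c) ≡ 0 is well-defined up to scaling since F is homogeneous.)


F(7,0,7) ≡ 4 (mod 11); P is NOT on the curve.

Evaluate F(7, 0, 7) term-by-term (mod 11).
  X**3 ↦ 1·343·1·1 = 343
  -2*X**2*Y ↦ -2·49·0·1 = 0
  X**2*Z ↦ 1·49·1·7 = 343
  2*X*Y**2 ↦ 2·7·0·1 = 0
  2*X*Y*Z ↦ 2·7·0·7 = 0
  3*X*Z**2 ↦ 3·7·1·49 = 1029
  3*Y**3 ↦ 3·1·0·1 = 0
  2*Y**2*Z ↦ 2·1·0·7 = 0
  -2*Y*Z**2 ↦ -2·1·0·49 = 0
  -3*Z**3 ↦ -3·1·1·343 = -1029
Sum: F(7, 0, 7) = (343) + (0) + (343) + (0) + (0) + (1029) + (0) + (0) + (0) + (-1029) = 686.
Reducing mod 11: 686 ≡ 4 (mod 11).
Since F(a, b, c) ≡ 4 ≠ 0 (mod 11), P does NOT lie on the curve.


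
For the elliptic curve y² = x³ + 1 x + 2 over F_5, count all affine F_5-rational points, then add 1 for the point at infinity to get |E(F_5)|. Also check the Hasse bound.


Affine points = {(1, 2), (1, 3), (4, 0)}; affine count = 3; |E(F_5)| = 4.

Discriminant check: Δ ∝ 4a³ + 27b² = 4·1³ + 27·2² = 4·1 + 27·4 ≡ 2 (mod 5). Nonzero ⇒ E is nonsingular.
For each x ∈ F_5, compute rhs = x³ + 1·x + 2 mod 5, then count y ∈ F_5 with y² ≡ rhs.
  x = 0: rhs = 2, matching y values: none (0 points).
  x = 1: rhs = 4, matching y values: 2, 3 (2 points).
  x = 2: rhs = 2, matching y values: none (0 points).
  x = 3: rhs = 2, matching y values: none (0 points).
  x = 4: rhs = 0, matching y values: 0 (1 points).
Total affine count: 3.
Full point count |E(F_5)| = 3 + 1 = 4.
Hasse bound: |4 − (5+1)| = |-2| = 2 ≤ 2√5 ≈ 4.4721 ✓.


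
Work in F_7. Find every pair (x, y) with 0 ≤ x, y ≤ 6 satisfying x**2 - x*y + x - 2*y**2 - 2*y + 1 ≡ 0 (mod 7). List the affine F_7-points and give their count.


Affine F_7-points: {(2, 0), (2, 5), (4, 0), (4, 4), (6, 4), (6, 6)}; count = 6.

For each of the 49 pairs (x, y) ∈ F_7², evaluate f(x, y) mod 7. Record the zeros.
  x = 0: [0↦1, 1↦4, 2↦3, 3↦5, 4↦3, 5↦4, 6↦1]  zeros at y ∈ ∅
  x = 1: [0↦3, 1↦5, 2↦3, 3↦4, 4↦1, 5↦1, 6↦4]  zeros at y ∈ ∅
  x = 2: [0↦0, 1↦1, 2↦5, 3↦5, 4↦1, 5↦0, 6↦2]  zeros at y ∈ {0, 5}
  x = 3: [0↦6, 1↦6, 2↦2, 3↦1, 4↦3, 5↦1, 6↦2]  zeros at y ∈ ∅
  x = 4: [0↦0, 1↦6, 2↦1, 3↦6, 4↦0, 5↦4, 6↦4]  zeros at y ∈ {0, 4}
  x = 5: [0↦3, 1↦1, 2↦2, 3↦6, 4↦6, 5↦2, 6↦1]  zeros at y ∈ ∅
  x = 6: [0↦1, 1↦5, 2↦5, 3↦1, 4↦0, 5↦2, 6↦0]  zeros at y ∈ {4, 6}
Collecting zeros: affine points = {(2, 0), (2, 5), (4, 0), (4, 4), (6, 4), (6, 6)}.
Total count |C(F_7)_aff| = 6.


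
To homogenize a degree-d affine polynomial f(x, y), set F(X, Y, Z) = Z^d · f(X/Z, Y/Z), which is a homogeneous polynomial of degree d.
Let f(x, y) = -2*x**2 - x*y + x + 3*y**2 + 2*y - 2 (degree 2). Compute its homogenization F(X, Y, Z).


F(X, Y, Z) = -2*X**2 - X*Y + X*Z + 3*Y**2 + 2*Y*Z - 2*Z**2

deg(f) = 2.
Substitute x = X/Z, y = Y/Z into f, then multiply by Z^2.
  monomial -2·x^2·y^0 ↦ -2·X^2·Y^0·Z^0.
  monomial -1·x^1·y^1 ↦ -1·X^1·Y^1·Z^0.
  monomial 1·x^1·y^0 ↦ 1·X^1·Y^0·Z^1.
  monomial 3·x^0·y^2 ↦ 3·X^0·Y^2·Z^0.
  monomial 2·x^0·y^1 ↦ 2·X^0·Y^1·Z^1.
  monomial -2·x^0·y^0 ↦ -2·X^0·Y^0·Z^2.
Collecting: F(X, Y, Z) = -2*X**2 - X*Y + X*Z + 3*Y**2 + 2*Y*Z - 2*Z**2.


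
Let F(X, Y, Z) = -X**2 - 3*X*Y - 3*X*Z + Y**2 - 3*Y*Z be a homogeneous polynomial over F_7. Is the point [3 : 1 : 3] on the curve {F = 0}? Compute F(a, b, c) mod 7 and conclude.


F(3,1,3) ≡ 3 (mod 7); P is NOT on the curve.

Evaluate F(3, 1, 3) term-by-term (mod 7).
  -X**2 ↦ -1·9·1·1 = -9
  -3*X*Y ↦ -3·3·1·1 = -9
  -3*X*Z ↦ -3·3·1·3 = -27
  Y**2 ↦ 1·1·1·1 = 1
  -3*Y*Z ↦ -3·1·1·3 = -9
Sum: F(3, 1, 3) = (-9) + (-9) + (-27) + (1) + (-9) = -53.
Reducing mod 7: -53 ≡ 3 (mod 7).
Since F(a, b, c) ≡ 3 ≠ 0 (mod 7), P does NOT lie on the curve.


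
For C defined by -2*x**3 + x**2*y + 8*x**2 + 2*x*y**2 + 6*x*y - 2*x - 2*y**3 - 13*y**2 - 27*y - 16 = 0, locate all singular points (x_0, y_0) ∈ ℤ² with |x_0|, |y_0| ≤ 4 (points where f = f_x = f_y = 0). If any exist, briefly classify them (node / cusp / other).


Singular points: {(1, -2)}; classification: cusp.

Compute partial derivatives:
  f_x = -6*x**2 + 2*x*y + 16*x + 2*y**2 + 6*y - 2.
  f_y = x**2 + 4*x*y + 6*x - 6*y**2 - 26*y - 27.
Scan x_0 ∈ {−4, ..., 4}. For each x_0, f_y(x_0, y) is a polynomial in y; find its integer roots y ∈ {−4, ..., 4}, then test f_x and f at those candidates.
  x = -4: f_y(-4, y) = -6*y**2 - 42*y - 35; no integer root y with |y| ≤ 4.
  x = -3: f_y(-3, y) = -6*y**2 - 38*y - 36; no integer root y with |y| ≤ 4.
  x = -2: f_y(-2, y) = -6*y**2 - 34*y - 35; no integer root y with |y| ≤ 4.
  x = -1: f_y(-1, y) = -6*y**2 - 30*y - 32; no integer root y with |y| ≤ 4.
  x = 0: f_y(0, y) = -6*y**2 - 26*y - 27; no integer root y with |y| ≤ 4.
  x = 1: f_y(1, y) = -6*y**2 - 22*y - 20; vanishes at y ∈ {-2}. (1, -2): f_x = 0, f = 0 — SINGULAR.
  x = 2: f_y(2, y) = -6*y**2 - 18*y - 11; no integer root y with |y| ≤ 4.
  x = 3: f_y(3, y) = -6*y**2 - 14*y; vanishes at y ∈ {0}. (3, 0): f_x = -8 ≠ 0.
  x = 4: f_y(4, y) = -6*y**2 - 10*y + 13; no integer root y with |y| ≤ 4.
Only singular point on the grid: (1, -2).
Classify: substitute x = 1 + u, y = -2 + v and expand: f = -2*u**3 + u**2*v + 2*u*v**2 - 2*v**3 + v**2.
No constant or linear terms (consistent with a singular point). Quadratic part: v**2. Cubic part: -2*u**3 + u**2*v + 2*u*v**2 - 2*v**3.
The quadratic part v**2 is a perfect square, so there is a single (double) tangent line v = 0, i.e. y = -2. Restricting the cubic part to that line (v = 0) leaves -2*u**3 ≠ 0, so f is not divisible by v and the branch is v² ≈ 2*u**3 to lowest order — this is a cusp.
Classification: cusp.


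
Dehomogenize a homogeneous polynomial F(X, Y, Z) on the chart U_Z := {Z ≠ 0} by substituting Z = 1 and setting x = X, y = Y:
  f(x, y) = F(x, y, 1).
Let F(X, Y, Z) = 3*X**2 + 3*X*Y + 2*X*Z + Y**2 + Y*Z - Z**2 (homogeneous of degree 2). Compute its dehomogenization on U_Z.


f(x, y) = 3*x**2 + 3*x*y + 2*x + y**2 + y - 1

On U_Z we set Z = 1. Each monomial c·X^i·Y^j·Z^k in F becomes c·x^i·y^j·1^k = c·x^i·y^j.
Substituting Z = 1: F(X, Y, 1) = 3*x**2 + 3*x*y + 2*x + y**2 + y - 1.
Note: deg(f) ≤ deg(F) = 2; strict inequality happens when F is divisible by Z (lost terms).


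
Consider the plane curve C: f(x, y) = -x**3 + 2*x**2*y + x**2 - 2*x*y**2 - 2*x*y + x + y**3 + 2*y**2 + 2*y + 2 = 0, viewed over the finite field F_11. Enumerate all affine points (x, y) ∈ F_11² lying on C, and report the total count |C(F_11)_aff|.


Affine F_11-points: {(0, 2), (0, 5), (1, 6), (1, 10), (2, 0), (3, 6), (5, 2), (5, 4), (9, 1), (9, 6), (9, 9), (10, 10)}; count = 12.

For each of the 121 pairs (x, y) ∈ F_11², evaluate f(x, y) mod 11. Record the zeros.
  x = 0: [0↦2, 1↦7, 2↦0, 3↦9, 4↦7, 5↦0, 6↦5, 7↦6, 8↦9, 9↦9, 10↦1]  zeros at y ∈ {2, 5}
  x = 1: [0↦3, 1↦6, 2↦4, 3↦3, 4↦9, 5↦6, 6↦0, 7↦8, 8↦3, 9↦2, 10↦0]  zeros at y ∈ {6, 10}
  x = 2: [0↦0, 1↦5, 2↦1, 3↦5, 4↦1, 5↦6, 6↦4, 7↦1, 8↦3, 9↦5, 10↦2]  zeros at y ∈ {0}
  x = 3: [0↦9, 1↦9, 2↦7, 3↦9, 4↦10, 5↦5, 6↦0, 7↦1, 8↦3, 9↦1, 10↦1]  zeros at y ∈ {6}
  x = 4: [0↦2, 1↦1, 2↦5, 3↦9, 4↦8, 5↦8, 6↦4, 7↦2, 8↦8, 9↦6, 10↦2]  zeros at y ∈ ∅
  x = 5: [0↦6, 1↦8, 2↦0, 3↦10, 4↦0, 5↦9, 6↦10, 7↦9, 8↦1, 9↦3, 10↦10]  zeros at y ∈ {2, 4}
  x = 6: [0↦4, 1↦2, 2↦8, 3↦6, 4↦2, 5↦2, 6↦1, 7↦5, 8↦9, 9↦8, 10↦8]  zeros at y ∈ ∅
  x = 7: [0↦1, 1↦10, 2↦1, 3↦2, 4↦8, 5↦3, 6↦4, 7↦6, 8↦4, 9↦4, 10↦1]  zeros at y ∈ ∅
  x = 8: [0↦2, 1↦4, 2↦6, 3↦3, 4↦1, 5↦6, 6↦2, 7↦6, 8↦2, 9↦7, 10↦5]  zeros at y ∈ ∅
  x = 9: [0↦1, 1↦0, 2↦6, 3↦3, 4↦8, 5↦5, 6↦0, 7↦10, 8↦8, 9↦0, 10↦3]  zeros at y ∈ {1, 6, 9}
  x = 10: [0↦3, 1↦3, 2↦6, 3↦7, 4↦1, 5↦5, 6↦3, 7↦1, 8↦5, 9↦10, 10↦0]  zeros at y ∈ {10}
Collecting zeros: affine points = {(0, 2), (0, 5), (1, 6), (1, 10), (2, 0), (3, 6), (5, 2), (5, 4), (9, 1), (9, 6), (9, 9), (10, 10)}.
Total count |C(F_11)_aff| = 12.


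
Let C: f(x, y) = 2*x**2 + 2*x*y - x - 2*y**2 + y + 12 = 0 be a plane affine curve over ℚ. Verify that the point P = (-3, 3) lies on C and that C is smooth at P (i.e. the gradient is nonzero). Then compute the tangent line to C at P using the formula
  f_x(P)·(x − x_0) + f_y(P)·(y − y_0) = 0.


Tangent line at P: -7*x - 17*y + 30 = 0.

Step 1: f(-3, 3) = 0, so P lies on C.
Step 2: partial derivatives
  f_x(x, y) = 4*x + 2*y - 1, f_y(x, y) = 2*x - 4*y + 1.
  f_x(P) = -7, f_y(P) = -17 (gradient nonzero, so P is smooth).
Step 3: tangent line at P: -7·(x − -3) + -17·(y − 3) = 0.
Expanding: -7*x - 17*y + 30 = 0.


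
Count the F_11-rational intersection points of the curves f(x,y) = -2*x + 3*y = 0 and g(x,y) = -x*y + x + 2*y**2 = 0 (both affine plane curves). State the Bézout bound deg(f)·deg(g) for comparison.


Common zeros: {(0, 0), (1, 8)}; count = 2; Bézout bound = 2.

deg(f) = 1, deg(g) = 2, so Bézout bound = 2.
Scan x ∈ F_11. For each x, list the y ∈ F_11 with f(x, y) ≡ 0 and those with g(x, y) ≡ 0 (mod 11); the common zeros in that column are the intersection.
  x = 0: f ≡ 0 at y ∈ {0}; g ≡ 0 at y ∈ {0}; common: {0}.
  x = 1: f ≡ 0 at y ∈ {8}; g ≡ 0 at y ∈ {8, 9}; common: {8}.
  x = 2: f ≡ 0 at y ∈ {5}; g ≡ 0 at y ∈ ∅; common: ∅.
  x = 3: f ≡ 0 at y ∈ {2}; g ≡ 0 at y ∈ ∅; common: ∅.
  x = 4: f ≡ 0 at y ∈ {10}; g ≡ 0 at y ∈ ∅; common: ∅.
  x = 5: f ≡ 0 at y ∈ {7}; g ≡ 0 at y ∈ ∅; common: ∅.
  x = 6: f ≡ 0 at y ∈ {4}; g ≡ 0 at y ∈ ∅; common: ∅.
  x = 7: f ≡ 0 at y ∈ {1}; g ≡ 0 at y ∈ {4, 5}; common: ∅.
  x = 8: f ≡ 0 at y ∈ {9}; g ≡ 0 at y ∈ {2}; common: ∅.
  x = 9: f ≡ 0 at y ∈ {6}; g ≡ 0 at y ∈ {3, 7}; common: ∅.
  x = 10: f ≡ 0 at y ∈ {3}; g ≡ 0 at y ∈ {6, 10}; common: ∅.
Collecting: common zeros = {(0, 0), (1, 8)}, so the count is 2.
Comparison with the Bézout bound: 2 ≤ 2 = deg(f)·deg(g), as expected for curves with no common component (the bound is attained).


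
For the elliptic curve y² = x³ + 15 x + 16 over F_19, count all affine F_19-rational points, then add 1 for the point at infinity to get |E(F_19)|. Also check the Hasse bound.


Affine points = {(0, 4), (0, 15), (2, 4), (2, 15), (4, 8), (4, 11), (5, 8), (5, 11), (9, 5), (9, 14), (10, 8), (10, 11), (11, 7), (11, 12), (12, 9), (12, 10), (14, 5), (14, 14), (15, 5), (15, 14), (16, 1), (16, 18), (17, 4), (17, 15), (18, 0)}; affine count = 25; |E(F_19)| = 26.

Discriminant check: Δ ∝ 4a³ + 27b² = 4·15³ + 27·16² = 4·3375 + 27·256 ≡ 6 (mod 19). Nonzero ⇒ E is nonsingular.
For each x ∈ F_19, compute rhs = x³ + 15·x + 16 mod 19, then count y ∈ F_19 with y² ≡ rhs.
  x = 0: rhs = 16, matching y values: 4, 15 (2 points).
  x = 1: rhs = 13, matching y values: none (0 points).
  x = 2: rhs = 16, matching y values: 4, 15 (2 points).
  x = 3: rhs = 12, matching y values: none (0 points).
  x = 4: rhs = 7, matching y values: 8, 11 (2 points).
  x = 5: rhs = 7, matching y values: 8, 11 (2 points).
  x = 6: rhs = 18, matching y values: none (0 points).
  x = 7: rhs = 8, matching y values: none (0 points).
  x = 8: rhs = 2, matching y values: none (0 points).
  x = 9: rhs = 6, matching y values: 5, 14 (2 points).
  x = 10: rhs = 7, matching y values: 8, 11 (2 points).
  x = 11: rhs = 11, matching y values: 7, 12 (2 points).
  x = 12: rhs = 5, matching y values: 9, 10 (2 points).
  x = 13: rhs = 14, matching y values: none (0 points).
  x = 14: rhs = 6, matching y values: 5, 14 (2 points).
  x = 15: rhs = 6, matching y values: 5, 14 (2 points).
  x = 16: rhs = 1, matching y values: 1, 18 (2 points).
  x = 17: rhs = 16, matching y values: 4, 15 (2 points).
  x = 18: rhs = 0, matching y values: 0 (1 points).
Total affine count: 25.
Full point count |E(F_19)| = 25 + 1 = 26.
Hasse bound: |26 − (19+1)| = |6| = 6 ≤ 2√19 ≈ 8.7178 ✓.


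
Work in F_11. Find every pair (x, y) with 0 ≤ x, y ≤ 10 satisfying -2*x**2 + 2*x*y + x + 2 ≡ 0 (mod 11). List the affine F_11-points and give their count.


Affine F_11-points: {(1, 5), (2, 1), (3, 4), (4, 6), (5, 1), (6, 9), (7, 4), (8, 6), (9, 9), (10, 5)}; count = 10.

For each of the 121 pairs (x, y) ∈ F_11², evaluate f(x, y) mod 11. Record the zeros.
  x = 0: [0↦2, 1↦2, 2↦2, 3↦2, 4↦2, 5↦2, 6↦2, 7↦2, 8↦2, 9↦2, 10↦2]  zeros at y ∈ ∅
  x = 1: [0↦1, 1↦3, 2↦5, 3↦7, 4↦9, 5↦0, 6↦2, 7↦4, 8↦6, 9↦8, 10↦10]  zeros at y ∈ {5}
  x = 2: [0↦7, 1↦0, 2↦4, 3↦8, 4↦1, 5↦5, 6↦9, 7↦2, 8↦6, 9↦10, 10↦3]  zeros at y ∈ {1}
  x = 3: [0↦9, 1↦4, 2↦10, 3↦5, 4↦0, 5↦6, 6↦1, 7↦7, 8↦2, 9↦8, 10↦3]  zeros at y ∈ {4}
  x = 4: [0↦7, 1↦4, 2↦1, 3↦9, 4↦6, 5↦3, 6↦0, 7↦8, 8↦5, 9↦2, 10↦10]  zeros at y ∈ {6}
  x = 5: [0↦1, 1↦0, 2↦10, 3↦9, 4↦8, 5↦7, 6↦6, 7↦5, 8↦4, 9↦3, 10↦2]  zeros at y ∈ {1}
  x = 6: [0↦2, 1↦3, 2↦4, 3↦5, 4↦6, 5↦7, 6↦8, 7↦9, 8↦10, 9↦0, 10↦1]  zeros at y ∈ {9}
  x = 7: [0↦10, 1↦2, 2↦5, 3↦8, 4↦0, 5↦3, 6↦6, 7↦9, 8↦1, 9↦4, 10↦7]  zeros at y ∈ {4}
  x = 8: [0↦3, 1↦8, 2↦2, 3↦7, 4↦1, 5↦6, 6↦0, 7↦5, 8↦10, 9↦4, 10↦9]  zeros at y ∈ {6}
  x = 9: [0↦3, 1↦10, 2↦6, 3↦2, 4↦9, 5↦5, 6↦1, 7↦8, 8↦4, 9↦0, 10↦7]  zeros at y ∈ {9}
  x = 10: [0↦10, 1↦8, 2↦6, 3↦4, 4↦2, 5↦0, 6↦9, 7↦7, 8↦5, 9↦3, 10↦1]  zeros at y ∈ {5}
Collecting zeros: affine points = {(1, 5), (2, 1), (3, 4), (4, 6), (5, 1), (6, 9), (7, 4), (8, 6), (9, 9), (10, 5)}.
Total count |C(F_11)_aff| = 10.


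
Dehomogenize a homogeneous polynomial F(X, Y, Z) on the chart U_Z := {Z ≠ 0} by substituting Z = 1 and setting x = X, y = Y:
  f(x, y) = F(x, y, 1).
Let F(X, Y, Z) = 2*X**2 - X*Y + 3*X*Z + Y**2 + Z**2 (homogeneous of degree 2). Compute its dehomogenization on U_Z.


f(x, y) = 2*x**2 - x*y + 3*x + y**2 + 1

On U_Z we set Z = 1. Each monomial c·X^i·Y^j·Z^k in F becomes c·x^i·y^j·1^k = c·x^i·y^j.
Substituting Z = 1: F(X, Y, 1) = 2*x**2 - x*y + 3*x + y**2 + 1.
Note: deg(f) ≤ deg(F) = 2; strict inequality happens when F is divisible by Z (lost terms).


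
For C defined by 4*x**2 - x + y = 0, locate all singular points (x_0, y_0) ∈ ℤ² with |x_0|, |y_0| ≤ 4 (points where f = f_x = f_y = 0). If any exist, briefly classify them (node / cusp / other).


No singular points in the scanned grid; C is smooth there.

Compute partial derivatives:
  f_x = 8*x - 1.
  f_y = 1.
f_y = 1 is a nonzero constant, so f_y never vanishes: no point (x, y) can satisfy f = f_x = f_y = 0. In particular no (x, y) ∈ {−4, ..., 4}² is singular; the curve is smooth.


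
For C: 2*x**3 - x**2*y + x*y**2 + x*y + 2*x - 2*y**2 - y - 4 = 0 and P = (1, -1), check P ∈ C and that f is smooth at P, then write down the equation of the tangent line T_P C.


Tangent line at P: 10*x + y - 9 = 0.

Step 1: f(1, -1) = 0, so P lies on C.
Step 2: partial derivatives
  f_x(x, y) = 6*x**2 - 2*x*y + y**2 + y + 2, f_y(x, y) = -x**2 + 2*x*y + x - 4*y - 1.
  f_x(P) = 10, f_y(P) = 1 (gradient nonzero, so P is smooth).
Step 3: tangent line at P: 10·(x − 1) + 1·(y − -1) = 0.
Expanding: 10*x + y - 9 = 0.


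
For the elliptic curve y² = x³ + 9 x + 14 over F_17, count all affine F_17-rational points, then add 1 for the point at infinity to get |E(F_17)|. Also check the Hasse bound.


Affine points = {(3, 0), (9, 5), (9, 12), (10, 4), (10, 13), (11, 4), (11, 13), (13, 4), (13, 13), (16, 2), (16, 15)}; affine count = 11; |E(F_17)| = 12.

Discriminant check: Δ ∝ 4a³ + 27b² = 4·9³ + 27·14² = 4·729 + 27·196 ≡ 14 (mod 17). Nonzero ⇒ E is nonsingular.
For each x ∈ F_17, compute rhs = x³ + 9·x + 14 mod 17, then count y ∈ F_17 with y² ≡ rhs.
  x = 0: rhs = 14, matching y values: none (0 points).
  x = 1: rhs = 7, matching y values: none (0 points).
  x = 2: rhs = 6, matching y values: none (0 points).
  x = 3: rhs = 0, matching y values: 0 (1 points).
  x = 4: rhs = 12, matching y values: none (0 points).
  x = 5: rhs = 14, matching y values: none (0 points).
  x = 6: rhs = 12, matching y values: none (0 points).
  x = 7: rhs = 12, matching y values: none (0 points).
  x = 8: rhs = 3, matching y values: none (0 points).
  x = 9: rhs = 8, matching y values: 5, 12 (2 points).
  x = 10: rhs = 16, matching y values: 4, 13 (2 points).
  x = 11: rhs = 16, matching y values: 4, 13 (2 points).
  x = 12: rhs = 14, matching y values: none (0 points).
  x = 13: rhs = 16, matching y values: 4, 13 (2 points).
  x = 14: rhs = 11, matching y values: none (0 points).
  x = 15: rhs = 5, matching y values: none (0 points).
  x = 16: rhs = 4, matching y values: 2, 15 (2 points).
Total affine count: 11.
Full point count |E(F_17)| = 11 + 1 = 12.
Hasse bound: |12 − (17+1)| = |-6| = 6 ≤ 2√17 ≈ 8.2462 ✓.


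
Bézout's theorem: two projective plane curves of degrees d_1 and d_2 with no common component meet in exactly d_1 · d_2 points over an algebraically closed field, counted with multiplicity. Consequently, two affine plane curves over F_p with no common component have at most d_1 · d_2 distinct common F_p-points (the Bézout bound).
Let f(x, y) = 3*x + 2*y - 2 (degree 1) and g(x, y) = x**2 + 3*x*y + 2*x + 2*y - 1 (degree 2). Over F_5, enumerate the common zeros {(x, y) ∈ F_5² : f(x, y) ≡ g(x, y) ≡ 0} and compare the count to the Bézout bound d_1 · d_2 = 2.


Common zeros: ∅; count = 0; Bézout bound = 2.

deg(f) = 1, deg(g) = 2, so Bézout bound = 2.
Scan x ∈ F_5. For each x, list the y ∈ F_5 with f(x, y) ≡ 0 and those with g(x, y) ≡ 0 (mod 5); the common zeros in that column are the intersection.
  x = 0: f ≡ 0 at y ∈ {1}; g ≡ 0 at y ∈ {3}; common: ∅.
  x = 1: f ≡ 0 at y ∈ {2}; g ≡ 0 at y ∈ ∅; common: ∅.
  x = 2: f ≡ 0 at y ∈ {3}; g ≡ 0 at y ∈ {1}; common: ∅.
  x = 3: f ≡ 0 at y ∈ {4}; g ≡ 0 at y ∈ {1}; common: ∅.
  x = 4: f ≡ 0 at y ∈ {0}; g ≡ 0 at y ∈ {3}; common: ∅.
Collecting: common zeros = ∅, so the count is 0.
Comparison with the Bézout bound: 0 ≤ 2 = deg(f)·deg(g), as expected for curves with no common component (the affine F_5-count falls short of the bound because intersections may lie at infinity, over extension fields, or carry multiplicity).


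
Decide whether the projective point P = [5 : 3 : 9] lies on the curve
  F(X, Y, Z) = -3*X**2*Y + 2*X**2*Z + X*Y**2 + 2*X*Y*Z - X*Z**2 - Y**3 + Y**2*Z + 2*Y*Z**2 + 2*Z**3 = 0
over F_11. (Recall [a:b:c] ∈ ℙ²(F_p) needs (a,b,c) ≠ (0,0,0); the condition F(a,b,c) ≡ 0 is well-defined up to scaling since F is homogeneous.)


F(5,3,9) ≡ 10 (mod 11); P is NOT on the curve.

Evaluate F(5, 3, 9) term-by-term (mod 11).
  -3*X**2*Y ↦ -3·25·3·1 = -225
  2*X**2*Z ↦ 2·25·1·9 = 450
  X*Y**2 ↦ 1·5·9·1 = 45
  2*X*Y*Z ↦ 2·5·3·9 = 270
  -X*Z**2 ↦ -1·5·1·81 = -405
  -Y**3 ↦ -1·1·27·1 = -27
  Y**2*Z ↦ 1·1·9·9 = 81
  2*Y*Z**2 ↦ 2·1·3·81 = 486
  2*Z**3 ↦ 2·1·1·729 = 1458
Sum: F(5, 3, 9) = (-225) + (450) + (45) + (270) + (-405) + (-27) + (81) + (486) + (1458) = 2133.
Reducing mod 11: 2133 ≡ 10 (mod 11).
Since F(a, b, c) ≡ 10 ≠ 0 (mod 11), P does NOT lie on the curve.


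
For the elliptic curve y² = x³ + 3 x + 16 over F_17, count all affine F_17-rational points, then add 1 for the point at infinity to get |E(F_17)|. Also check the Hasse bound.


Affine points = {(0, 4), (0, 13), (2, 8), (2, 9), (3, 1), (3, 16), (8, 5), (8, 12), (10, 3), (10, 14), (13, 5), (13, 12), (15, 6), (15, 11)}; affine count = 14; |E(F_17)| = 15.

Discriminant check: Δ ∝ 4a³ + 27b² = 4·3³ + 27·16² = 4·27 + 27·256 ≡ 16 (mod 17). Nonzero ⇒ E is nonsingular.
For each x ∈ F_17, compute rhs = x³ + 3·x + 16 mod 17, then count y ∈ F_17 with y² ≡ rhs.
  x = 0: rhs = 16, matching y values: 4, 13 (2 points).
  x = 1: rhs = 3, matching y values: none (0 points).
  x = 2: rhs = 13, matching y values: 8, 9 (2 points).
  x = 3: rhs = 1, matching y values: 1, 16 (2 points).
  x = 4: rhs = 7, matching y values: none (0 points).
  x = 5: rhs = 3, matching y values: none (0 points).
  x = 6: rhs = 12, matching y values: none (0 points).
  x = 7: rhs = 6, matching y values: none (0 points).
  x = 8: rhs = 8, matching y values: 5, 12 (2 points).
  x = 9: rhs = 7, matching y values: none (0 points).
  x = 10: rhs = 9, matching y values: 3, 14 (2 points).
  x = 11: rhs = 3, matching y values: none (0 points).
  x = 12: rhs = 12, matching y values: none (0 points).
  x = 13: rhs = 8, matching y values: 5, 12 (2 points).
  x = 14: rhs = 14, matching y values: none (0 points).
  x = 15: rhs = 2, matching y values: 6, 11 (2 points).
  x = 16: rhs = 12, matching y values: none (0 points).
Total affine count: 14.
Full point count |E(F_17)| = 14 + 1 = 15.
Hasse bound: |15 − (17+1)| = |-3| = 3 ≤ 2√17 ≈ 8.2462 ✓.


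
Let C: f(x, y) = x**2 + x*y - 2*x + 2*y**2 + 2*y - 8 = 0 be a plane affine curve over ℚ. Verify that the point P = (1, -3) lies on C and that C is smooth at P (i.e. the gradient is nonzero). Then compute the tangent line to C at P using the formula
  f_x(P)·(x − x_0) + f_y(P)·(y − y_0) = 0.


Tangent line at P: -3*x - 9*y - 24 = 0.

Step 1: f(1, -3) = 0, so P lies on C.
Step 2: partial derivatives
  f_x(x, y) = 2*x + y - 2, f_y(x, y) = x + 4*y + 2.
  f_x(P) = -3, f_y(P) = -9 (gradient nonzero, so P is smooth).
Step 3: tangent line at P: -3·(x − 1) + -9·(y − -3) = 0.
Expanding: -3*x - 9*y - 24 = 0.


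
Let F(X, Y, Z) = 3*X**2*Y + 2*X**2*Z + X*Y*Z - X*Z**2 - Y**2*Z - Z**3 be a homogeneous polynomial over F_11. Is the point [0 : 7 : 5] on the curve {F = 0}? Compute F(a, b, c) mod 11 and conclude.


F(0,7,5) ≡ 4 (mod 11); P is NOT on the curve.

Evaluate F(0, 7, 5) term-by-term (mod 11).
  3*X**2*Y ↦ 3·0·7·1 = 0
  2*X**2*Z ↦ 2·0·1·5 = 0
  X*Y*Z ↦ 1·0·7·5 = 0
  -X*Z**2 ↦ -1·0·1·25 = 0
  -Y**2*Z ↦ -1·1·49·5 = -245
  -Z**3 ↦ -1·1·1·125 = -125
Sum: F(0, 7, 5) = (0) + (0) + (0) + (0) + (-245) + (-125) = -370.
Reducing mod 11: -370 ≡ 4 (mod 11).
Since F(a, b, c) ≡ 4 ≠ 0 (mod 11), P does NOT lie on the curve.


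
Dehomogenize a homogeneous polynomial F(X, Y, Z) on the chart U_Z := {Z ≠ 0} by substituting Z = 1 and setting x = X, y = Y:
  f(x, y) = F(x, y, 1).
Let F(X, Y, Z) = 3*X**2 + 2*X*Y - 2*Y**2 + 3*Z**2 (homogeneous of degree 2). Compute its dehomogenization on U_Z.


f(x, y) = 3*x**2 + 2*x*y - 2*y**2 + 3

On U_Z we set Z = 1. Each monomial c·X^i·Y^j·Z^k in F becomes c·x^i·y^j·1^k = c·x^i·y^j.
Substituting Z = 1: F(X, Y, 1) = 3*x**2 + 2*x*y - 2*y**2 + 3.
Note: deg(f) ≤ deg(F) = 2; strict inequality happens when F is divisible by Z (lost terms).


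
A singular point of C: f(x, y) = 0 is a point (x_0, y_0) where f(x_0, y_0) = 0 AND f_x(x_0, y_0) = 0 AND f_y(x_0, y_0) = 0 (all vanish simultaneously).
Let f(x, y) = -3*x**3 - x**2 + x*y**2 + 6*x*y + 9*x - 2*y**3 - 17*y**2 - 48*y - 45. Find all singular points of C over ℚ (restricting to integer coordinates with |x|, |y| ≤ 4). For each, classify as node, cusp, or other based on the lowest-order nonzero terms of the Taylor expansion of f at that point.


Singular points: {(0, -3)}; classification: node.

Compute partial derivatives:
  f_x = -9*x**2 - 2*x + y**2 + 6*y + 9.
  f_y = 2*x*y + 6*x - 6*y**2 - 34*y - 48.
Scan x_0 ∈ {−4, ..., 4}. For each x_0, f_y(x_0, y) is a polynomial in y; find its integer roots y ∈ {−4, ..., 4}, then test f_x and f at those candidates.
  x = -4: f_y(-4, y) = -6*y**2 - 42*y - 72; vanishes at y ∈ {-4, -3}. (-4, -4): f_x = -135 ≠ 0; (-4, -3): f_x = -136 ≠ 0.
  x = -3: f_y(-3, y) = -6*y**2 - 40*y - 66; vanishes at y ∈ {-3}. (-3, -3): f_x = -75 ≠ 0.
  x = -2: f_y(-2, y) = -6*y**2 - 38*y - 60; vanishes at y ∈ {-3}. (-2, -3): f_x = -32 ≠ 0.
  x = -1: f_y(-1, y) = -6*y**2 - 36*y - 54; vanishes at y ∈ {-3}. (-1, -3): f_x = -7 ≠ 0.
  x = 0: f_y(0, y) = -6*y**2 - 34*y - 48; vanishes at y ∈ {-3}. (0, -3): f_x = 0, f = 0 — SINGULAR.
  x = 1: f_y(1, y) = -6*y**2 - 32*y - 42; vanishes at y ∈ {-3}. (1, -3): f_x = -11 ≠ 0.
  x = 2: f_y(2, y) = -6*y**2 - 30*y - 36; vanishes at y ∈ {-3, -2}. (2, -3): f_x = -40 ≠ 0; (2, -2): f_x = -39 ≠ 0.
  x = 3: f_y(3, y) = -6*y**2 - 28*y - 30; vanishes at y ∈ {-3}. (3, -3): f_x = -87 ≠ 0.
  x = 4: f_y(4, y) = -6*y**2 - 26*y - 24; vanishes at y ∈ {-3}. (4, -3): f_x = -152 ≠ 0.
Only singular point on the grid: (0, -3).
Classify: substitute x = 0 + u, y = -3 + v and expand: f = -3*u**3 - u**2 + u*v**2 - 2*v**3 + v**2.
No constant or linear terms (consistent with a singular point). Quadratic part: -u**2 + v**2. Cubic part: -3*u**3 + u*v**2 - 2*v**3.
The quadratic part v**2 - u**2 = (v − u)(v + u) splits into two distinct linear factors, so there are two distinct tangent lines y − -3 = ±(x − 0) — this is a node (ordinary double point).
Classification: node.


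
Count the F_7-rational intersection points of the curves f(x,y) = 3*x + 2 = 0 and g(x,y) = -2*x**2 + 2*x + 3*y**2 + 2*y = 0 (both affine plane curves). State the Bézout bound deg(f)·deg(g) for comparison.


Common zeros: ∅; count = 0; Bézout bound = 2.

deg(f) = 1, deg(g) = 2, so Bézout bound = 2.
Scan x ∈ F_7. For each x, list the y ∈ F_7 with f(x, y) ≡ 0 and those with g(x, y) ≡ 0 (mod 7); the common zeros in that column are the intersection.
  x = 0: f ≡ 0 at y ∈ ∅; g ≡ 0 at y ∈ {0, 4}; common: ∅.
  x = 1: f ≡ 0 at y ∈ ∅; g ≡ 0 at y ∈ {0, 4}; common: ∅.
  x = 2: f ≡ 0 at y ∈ ∅; g ≡ 0 at y ∈ ∅; common: ∅.
  x = 3: f ≡ 0 at y ∈ ∅; g ≡ 0 at y ∈ {1, 3}; common: ∅.
  x = 4: f ≡ 0 at y ∈ {0, 1, 2, 3, 4, 5, 6}; g ≡ 0 at y ∈ ∅; common: ∅.
  x = 5: f ≡ 0 at y ∈ ∅; g ≡ 0 at y ∈ {1, 3}; common: ∅.
  x = 6: f ≡ 0 at y ∈ ∅; g ≡ 0 at y ∈ ∅; common: ∅.
Collecting: common zeros = ∅, so the count is 0.
Comparison with the Bézout bound: 0 ≤ 2 = deg(f)·deg(g), as expected for curves with no common component (the affine F_7-count falls short of the bound because intersections may lie at infinity, over extension fields, or carry multiplicity).


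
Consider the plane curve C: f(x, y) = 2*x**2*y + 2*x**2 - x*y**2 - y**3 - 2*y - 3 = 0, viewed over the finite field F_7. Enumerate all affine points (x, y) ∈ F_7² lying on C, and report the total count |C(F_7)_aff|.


Affine F_7-points: {(0, 6), (2, 5), (3, 5), (4, 3), (4, 4), (5, 3), (6, 4)}; count = 7.

For each of the 49 pairs (x, y) ∈ F_7², evaluate f(x, y) mod 7. Record the zeros.
  x = 0: [0↦4, 1↦1, 2↦6, 3↦6, 4↦2, 5↦2, 6↦0]  zeros at y ∈ {6}
  x = 1: [0↦6, 1↦4, 2↦1, 3↦5, 4↦3, 5↦3, 6↦6]  zeros at y ∈ ∅
  x = 2: [0↦5, 1↦1, 2↦1, 3↦6, 4↦3, 5↦0, 6↦5]  zeros at y ∈ {5}
  x = 3: [0↦1, 1↦6, 2↦6, 3↦2, 4↦2, 5↦0, 6↦4]  zeros at y ∈ {5}
  x = 4: [0↦1, 1↦5, 2↦2, 3↦0, 4↦0, 5↦3, 6↦3]  zeros at y ∈ {3, 4}
  x = 5: [0↦5, 1↦5, 2↦3, 3↦0, 4↦4, 5↦2, 6↦2]  zeros at y ∈ {3}
  x = 6: [0↦6, 1↦6, 2↦2, 3↦2, 4↦0, 5↦4, 6↦1]  zeros at y ∈ {4}
Collecting zeros: affine points = {(0, 6), (2, 5), (3, 5), (4, 3), (4, 4), (5, 3), (6, 4)}.
Total count |C(F_7)_aff| = 7.


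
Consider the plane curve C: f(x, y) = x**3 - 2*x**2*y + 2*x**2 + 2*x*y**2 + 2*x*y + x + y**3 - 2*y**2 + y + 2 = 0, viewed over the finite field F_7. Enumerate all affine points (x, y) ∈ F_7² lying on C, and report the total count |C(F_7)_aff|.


Affine F_7-points: {(0, 3), (2, 3), (5, 0), (6, 6)}; count = 4.

For each of the 49 pairs (x, y) ∈ F_7², evaluate f(x, y) mod 7. Record the zeros.
  x = 0: [0↦2, 1↦2, 2↦4, 3↦0, 4↦3, 5↦5, 6↦5]  zeros at y ∈ {3}
  x = 1: [0↦6, 1↦1, 2↦2, 3↦1, 4↦4, 5↦3, 6↦4]  zeros at y ∈ ∅
  x = 2: [0↦6, 1↦6, 2↦2, 3↦0, 4↦6, 5↦5, 6↦3]  zeros at y ∈ {3}
  x = 3: [0↦1, 1↦2, 2↦3, 3↦3, 4↦1, 5↦3, 6↦1]  zeros at y ∈ ∅
  x = 4: [0↦4, 1↦2, 2↦4, 3↦2, 4↦2, 5↦3, 6↦4]  zeros at y ∈ ∅
  x = 5: [0↦0, 1↦5, 2↦4, 3↦3, 4↦1, 5↦4, 6↦4]  zeros at y ∈ {0}
  x = 6: [0↦2, 1↦3, 2↦2, 3↦5, 4↦4, 5↦5, 6↦0]  zeros at y ∈ {6}
Collecting zeros: affine points = {(0, 3), (2, 3), (5, 0), (6, 6)}.
Total count |C(F_7)_aff| = 4.


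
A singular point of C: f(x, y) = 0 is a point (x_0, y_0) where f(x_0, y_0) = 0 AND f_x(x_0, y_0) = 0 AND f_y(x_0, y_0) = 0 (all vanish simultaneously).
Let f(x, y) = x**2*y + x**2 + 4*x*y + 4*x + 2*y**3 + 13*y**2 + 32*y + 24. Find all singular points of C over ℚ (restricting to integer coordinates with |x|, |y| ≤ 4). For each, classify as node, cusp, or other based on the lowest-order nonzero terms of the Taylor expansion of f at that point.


Singular points: {(-2, -2)}; classification: node.

Compute partial derivatives:
  f_x = 2*x*y + 2*x + 4*y + 4.
  f_y = x**2 + 4*x + 6*y**2 + 26*y + 32.
Scan x_0 ∈ {−4, ..., 4}. For each x_0, f_y(x_0, y) is a polynomial in y; find its integer roots y ∈ {−4, ..., 4}, then test f_x and f at those candidates.
  x = -4: f_y(-4, y) = 6*y**2 + 26*y + 32; no integer root y with |y| ≤ 4.
  x = -3: f_y(-3, y) = 6*y**2 + 26*y + 29; no integer root y with |y| ≤ 4.
  x = -2: f_y(-2, y) = 6*y**2 + 26*y + 28; vanishes at y ∈ {-2}. (-2, -2): f_x = 0, f = 0 — SINGULAR.
  x = -1: f_y(-1, y) = 6*y**2 + 26*y + 29; no integer root y with |y| ≤ 4.
  x = 0: f_y(0, y) = 6*y**2 + 26*y + 32; no integer root y with |y| ≤ 4.
  x = 1: f_y(1, y) = 6*y**2 + 26*y + 37; no integer root y with |y| ≤ 4.
  x = 2: f_y(2, y) = 6*y**2 + 26*y + 44; no integer root y with |y| ≤ 4.
  x = 3: f_y(3, y) = 6*y**2 + 26*y + 53; no integer root y with |y| ≤ 4.
  x = 4: f_y(4, y) = 6*y**2 + 26*y + 64; no integer root y with |y| ≤ 4.
Only singular point on the grid: (-2, -2).
Classify: substitute x = -2 + u, y = -2 + v and expand: f = u**2*v - u**2 + 2*v**3 + v**2.
No constant or linear terms (consistent with a singular point). Quadratic part: -u**2 + v**2. Cubic part: u**2*v + 2*v**3.
The quadratic part v**2 - u**2 = (v − u)(v + u) splits into two distinct linear factors, so there are two distinct tangent lines y − -2 = ±(x − -2) — this is a node (ordinary double point).
Classification: node.


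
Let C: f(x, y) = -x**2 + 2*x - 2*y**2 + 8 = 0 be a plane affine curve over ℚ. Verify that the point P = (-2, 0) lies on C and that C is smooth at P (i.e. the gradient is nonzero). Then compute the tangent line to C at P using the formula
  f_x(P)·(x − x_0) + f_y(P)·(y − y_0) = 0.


Tangent line at P: 6*x + 12 = 0.

Step 1: f(-2, 0) = 0, so P lies on C.
Step 2: partial derivatives
  f_x(x, y) = 2 - 2*x, f_y(x, y) = -4*y.
  f_x(P) = 6, f_y(P) = 0 (gradient nonzero, so P is smooth).
Step 3: tangent line at P: 6·(x − -2) + 0·(y − 0) = 0.
Expanding: 6*x + 12 = 0.


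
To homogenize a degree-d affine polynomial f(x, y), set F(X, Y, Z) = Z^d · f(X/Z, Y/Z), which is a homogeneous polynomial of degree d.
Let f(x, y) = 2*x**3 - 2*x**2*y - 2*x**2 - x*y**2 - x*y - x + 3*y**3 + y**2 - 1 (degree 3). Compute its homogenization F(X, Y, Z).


F(X, Y, Z) = 2*X**3 - 2*X**2*Y - 2*X**2*Z - X*Y**2 - X*Y*Z - X*Z**2 + 3*Y**3 + Y**2*Z - Z**3

deg(f) = 3.
Substitute x = X/Z, y = Y/Z into f, then multiply by Z^3.
  monomial 2·x^3·y^0 ↦ 2·X^3·Y^0·Z^0.
  monomial -2·x^2·y^1 ↦ -2·X^2·Y^1·Z^0.
  monomial -2·x^2·y^0 ↦ -2·X^2·Y^0·Z^1.
  monomial -1·x^1·y^2 ↦ -1·X^1·Y^2·Z^0.
  monomial -1·x^1·y^1 ↦ -1·X^1·Y^1·Z^1.
  monomial -1·x^1·y^0 ↦ -1·X^1·Y^0·Z^2.
  monomial 3·x^0·y^3 ↦ 3·X^0·Y^3·Z^0.
  monomial 1·x^0·y^2 ↦ 1·X^0·Y^2·Z^1.
  monomial -1·x^0·y^0 ↦ -1·X^0·Y^0·Z^3.
Collecting: F(X, Y, Z) = 2*X**3 - 2*X**2*Y - 2*X**2*Z - X*Y**2 - X*Y*Z - X*Z**2 + 3*Y**3 + Y**2*Z - Z**3.


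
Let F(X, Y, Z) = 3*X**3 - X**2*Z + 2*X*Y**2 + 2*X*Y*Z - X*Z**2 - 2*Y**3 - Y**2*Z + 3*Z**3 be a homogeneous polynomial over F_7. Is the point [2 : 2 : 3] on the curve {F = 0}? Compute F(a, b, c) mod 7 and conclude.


F(2,2,3) ≡ 3 (mod 7); P is NOT on the curve.

Evaluate F(2, 2, 3) term-by-term (mod 7).
  3*X**3 ↦ 3·8·1·1 = 24
  -X**2*Z ↦ -1·4·1·3 = -12
  2*X*Y**2 ↦ 2·2·4·1 = 16
  2*X*Y*Z ↦ 2·2·2·3 = 24
  -X*Z**2 ↦ -1·2·1·9 = -18
  -2*Y**3 ↦ -2·1·8·1 = -16
  -Y**2*Z ↦ -1·1·4·3 = -12
  3*Z**3 ↦ 3·1·1·27 = 81
Sum: F(2, 2, 3) = (24) + (-12) + (16) + (24) + (-18) + (-16) + (-12) + (81) = 87.
Reducing mod 7: 87 ≡ 3 (mod 7).
Since F(a, b, c) ≡ 3 ≠ 0 (mod 7), P does NOT lie on the curve.


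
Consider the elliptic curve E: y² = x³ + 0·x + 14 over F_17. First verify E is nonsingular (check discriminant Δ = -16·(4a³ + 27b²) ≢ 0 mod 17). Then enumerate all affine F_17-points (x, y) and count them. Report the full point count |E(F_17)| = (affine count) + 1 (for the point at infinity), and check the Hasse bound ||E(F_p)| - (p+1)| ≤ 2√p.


Affine points = {(1, 7), (1, 10), (6, 3), (6, 14), (7, 0), (8, 4), (8, 13), (11, 6), (11, 11), (12, 5), (12, 12), (13, 1), (13, 16), (14, 2), (14, 15), (16, 8), (16, 9)}; affine count = 17; |E(F_17)| = 18.

Discriminant check: Δ ∝ 4a³ + 27b² = 4·0³ + 27·14² = 4·0 + 27·196 ≡ 5 (mod 17). Nonzero ⇒ E is nonsingular.
For each x ∈ F_17, compute rhs = x³ + 0·x + 14 mod 17, then count y ∈ F_17 with y² ≡ rhs.
  x = 0: rhs = 14, matching y values: none (0 points).
  x = 1: rhs = 15, matching y values: 7, 10 (2 points).
  x = 2: rhs = 5, matching y values: none (0 points).
  x = 3: rhs = 7, matching y values: none (0 points).
  x = 4: rhs = 10, matching y values: none (0 points).
  x = 5: rhs = 3, matching y values: none (0 points).
  x = 6: rhs = 9, matching y values: 3, 14 (2 points).
  x = 7: rhs = 0, matching y values: 0 (1 points).
  x = 8: rhs = 16, matching y values: 4, 13 (2 points).
  x = 9: rhs = 12, matching y values: none (0 points).
  x = 10: rhs = 11, matching y values: none (0 points).
  x = 11: rhs = 2, matching y values: 6, 11 (2 points).
  x = 12: rhs = 8, matching y values: 5, 12 (2 points).
  x = 13: rhs = 1, matching y values: 1, 16 (2 points).
  x = 14: rhs = 4, matching y values: 2, 15 (2 points).
  x = 15: rhs = 6, matching y values: none (0 points).
  x = 16: rhs = 13, matching y values: 8, 9 (2 points).
Total affine count: 17.
Full point count |E(F_17)| = 17 + 1 = 18.
Hasse bound: |18 − (17+1)| = |0| = 0 ≤ 2√17 ≈ 8.2462 ✓.


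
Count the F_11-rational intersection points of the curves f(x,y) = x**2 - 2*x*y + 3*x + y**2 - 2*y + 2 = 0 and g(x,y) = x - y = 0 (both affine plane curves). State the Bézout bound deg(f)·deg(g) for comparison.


Common zeros: {(9, 9)}; count = 1; Bézout bound = 2.

deg(f) = 2, deg(g) = 1, so Bézout bound = 2.
Scan x ∈ F_11. For each x, list the y ∈ F_11 with f(x, y) ≡ 0 and those with g(x, y) ≡ 0 (mod 11); the common zeros in that column are the intersection.
  x = 0: f ≡ 0 at y ∈ ∅; g ≡ 0 at y ∈ {0}; common: ∅.
  x = 1: f ≡ 0 at y ∈ {5, 10}; g ≡ 0 at y ∈ {1}; common: ∅.
  x = 2: f ≡ 0 at y ∈ ∅; g ≡ 0 at y ∈ {2}; common: ∅.
  x = 3: f ≡ 0 at y ∈ ∅; g ≡ 0 at y ∈ {3}; common: ∅.
  x = 4: f ≡ 0 at y ∈ ∅; g ≡ 0 at y ∈ {4}; common: ∅.
  x = 5: f ≡ 0 at y ∈ {2, 10}; g ≡ 0 at y ∈ {5}; common: ∅.
  x = 6: f ≡ 0 at y ∈ {5, 9}; g ≡ 0 at y ∈ {6}; common: ∅.
  x = 7: f ≡ 0 at y ∈ {2, 3}; g ≡ 0 at y ∈ {7}; common: ∅.
  x = 8: f ≡ 0 at y ∈ ∅; g ≡ 0 at y ∈ {8}; common: ∅.
  x = 9: f ≡ 0 at y ∈ {0, 9}; g ≡ 0 at y ∈ {9}; common: {9}.
  x = 10: f ≡ 0 at y ∈ {0}; g ≡ 0 at y ∈ {10}; common: ∅.
Collecting: common zeros = {(9, 9)}, so the count is 1.
Comparison with the Bézout bound: 1 ≤ 2 = deg(f)·deg(g), as expected for curves with no common component (the affine F_11-count falls short of the bound because intersections may lie at infinity, over extension fields, or carry multiplicity).
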